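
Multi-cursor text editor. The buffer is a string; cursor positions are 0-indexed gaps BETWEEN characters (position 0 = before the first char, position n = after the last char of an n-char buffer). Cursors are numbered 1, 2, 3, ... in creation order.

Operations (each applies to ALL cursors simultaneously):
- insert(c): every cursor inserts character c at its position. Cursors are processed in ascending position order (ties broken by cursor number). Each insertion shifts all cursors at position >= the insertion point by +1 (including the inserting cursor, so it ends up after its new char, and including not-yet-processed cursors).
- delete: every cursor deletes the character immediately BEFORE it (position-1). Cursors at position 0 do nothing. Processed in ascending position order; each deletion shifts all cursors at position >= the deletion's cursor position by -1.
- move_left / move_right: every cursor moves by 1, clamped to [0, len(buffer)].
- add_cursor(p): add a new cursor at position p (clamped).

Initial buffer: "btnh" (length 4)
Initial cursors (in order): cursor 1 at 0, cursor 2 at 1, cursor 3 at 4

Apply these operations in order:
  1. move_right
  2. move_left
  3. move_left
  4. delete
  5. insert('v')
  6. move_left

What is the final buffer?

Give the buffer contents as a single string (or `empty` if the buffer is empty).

Answer: vvbvnh

Derivation:
After op 1 (move_right): buffer="btnh" (len 4), cursors c1@1 c2@2 c3@4, authorship ....
After op 2 (move_left): buffer="btnh" (len 4), cursors c1@0 c2@1 c3@3, authorship ....
After op 3 (move_left): buffer="btnh" (len 4), cursors c1@0 c2@0 c3@2, authorship ....
After op 4 (delete): buffer="bnh" (len 3), cursors c1@0 c2@0 c3@1, authorship ...
After op 5 (insert('v')): buffer="vvbvnh" (len 6), cursors c1@2 c2@2 c3@4, authorship 12.3..
After op 6 (move_left): buffer="vvbvnh" (len 6), cursors c1@1 c2@1 c3@3, authorship 12.3..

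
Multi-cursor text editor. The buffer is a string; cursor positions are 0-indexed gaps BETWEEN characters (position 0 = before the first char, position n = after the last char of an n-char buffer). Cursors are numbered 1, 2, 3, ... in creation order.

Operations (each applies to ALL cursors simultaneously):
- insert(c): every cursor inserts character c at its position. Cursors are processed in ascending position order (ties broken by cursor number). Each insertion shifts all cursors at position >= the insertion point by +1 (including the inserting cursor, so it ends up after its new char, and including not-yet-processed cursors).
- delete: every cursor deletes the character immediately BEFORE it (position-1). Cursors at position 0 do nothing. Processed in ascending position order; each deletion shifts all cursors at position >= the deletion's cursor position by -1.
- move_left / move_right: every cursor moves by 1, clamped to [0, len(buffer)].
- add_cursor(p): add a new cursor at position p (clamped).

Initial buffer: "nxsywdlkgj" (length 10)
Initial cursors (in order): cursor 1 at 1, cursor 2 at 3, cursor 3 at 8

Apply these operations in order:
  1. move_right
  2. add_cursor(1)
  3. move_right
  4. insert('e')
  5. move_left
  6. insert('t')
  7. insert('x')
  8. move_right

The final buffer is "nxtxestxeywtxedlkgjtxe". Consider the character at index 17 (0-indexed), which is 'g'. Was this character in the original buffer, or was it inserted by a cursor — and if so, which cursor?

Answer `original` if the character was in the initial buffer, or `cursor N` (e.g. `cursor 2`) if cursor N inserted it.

After op 1 (move_right): buffer="nxsywdlkgj" (len 10), cursors c1@2 c2@4 c3@9, authorship ..........
After op 2 (add_cursor(1)): buffer="nxsywdlkgj" (len 10), cursors c4@1 c1@2 c2@4 c3@9, authorship ..........
After op 3 (move_right): buffer="nxsywdlkgj" (len 10), cursors c4@2 c1@3 c2@5 c3@10, authorship ..........
After op 4 (insert('e')): buffer="nxeseywedlkgje" (len 14), cursors c4@3 c1@5 c2@8 c3@14, authorship ..4.1..2.....3
After op 5 (move_left): buffer="nxeseywedlkgje" (len 14), cursors c4@2 c1@4 c2@7 c3@13, authorship ..4.1..2.....3
After op 6 (insert('t')): buffer="nxtesteywtedlkgjte" (len 18), cursors c4@3 c1@6 c2@10 c3@17, authorship ..44.11..22.....33
After op 7 (insert('x')): buffer="nxtxestxeywtxedlkgjtxe" (len 22), cursors c4@4 c1@8 c2@13 c3@21, authorship ..444.111..222.....333
After op 8 (move_right): buffer="nxtxestxeywtxedlkgjtxe" (len 22), cursors c4@5 c1@9 c2@14 c3@22, authorship ..444.111..222.....333
Authorship (.=original, N=cursor N): . . 4 4 4 . 1 1 1 . . 2 2 2 . . . . . 3 3 3
Index 17: author = original

Answer: original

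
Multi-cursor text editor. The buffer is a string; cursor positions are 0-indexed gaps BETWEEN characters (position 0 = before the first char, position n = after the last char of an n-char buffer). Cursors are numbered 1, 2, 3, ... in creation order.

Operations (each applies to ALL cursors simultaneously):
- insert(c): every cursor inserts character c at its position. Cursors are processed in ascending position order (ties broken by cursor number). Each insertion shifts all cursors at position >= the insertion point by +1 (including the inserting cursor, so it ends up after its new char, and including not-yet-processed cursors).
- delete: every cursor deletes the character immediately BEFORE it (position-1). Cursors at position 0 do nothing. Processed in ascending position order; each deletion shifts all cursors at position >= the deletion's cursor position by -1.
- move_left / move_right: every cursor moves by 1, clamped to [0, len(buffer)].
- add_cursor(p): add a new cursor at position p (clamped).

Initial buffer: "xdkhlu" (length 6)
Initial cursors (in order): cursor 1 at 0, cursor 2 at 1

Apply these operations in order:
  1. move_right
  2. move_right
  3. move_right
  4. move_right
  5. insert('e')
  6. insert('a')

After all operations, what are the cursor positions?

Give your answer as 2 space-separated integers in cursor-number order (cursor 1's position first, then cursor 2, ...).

After op 1 (move_right): buffer="xdkhlu" (len 6), cursors c1@1 c2@2, authorship ......
After op 2 (move_right): buffer="xdkhlu" (len 6), cursors c1@2 c2@3, authorship ......
After op 3 (move_right): buffer="xdkhlu" (len 6), cursors c1@3 c2@4, authorship ......
After op 4 (move_right): buffer="xdkhlu" (len 6), cursors c1@4 c2@5, authorship ......
After op 5 (insert('e')): buffer="xdkheleu" (len 8), cursors c1@5 c2@7, authorship ....1.2.
After op 6 (insert('a')): buffer="xdkhealeau" (len 10), cursors c1@6 c2@9, authorship ....11.22.

Answer: 6 9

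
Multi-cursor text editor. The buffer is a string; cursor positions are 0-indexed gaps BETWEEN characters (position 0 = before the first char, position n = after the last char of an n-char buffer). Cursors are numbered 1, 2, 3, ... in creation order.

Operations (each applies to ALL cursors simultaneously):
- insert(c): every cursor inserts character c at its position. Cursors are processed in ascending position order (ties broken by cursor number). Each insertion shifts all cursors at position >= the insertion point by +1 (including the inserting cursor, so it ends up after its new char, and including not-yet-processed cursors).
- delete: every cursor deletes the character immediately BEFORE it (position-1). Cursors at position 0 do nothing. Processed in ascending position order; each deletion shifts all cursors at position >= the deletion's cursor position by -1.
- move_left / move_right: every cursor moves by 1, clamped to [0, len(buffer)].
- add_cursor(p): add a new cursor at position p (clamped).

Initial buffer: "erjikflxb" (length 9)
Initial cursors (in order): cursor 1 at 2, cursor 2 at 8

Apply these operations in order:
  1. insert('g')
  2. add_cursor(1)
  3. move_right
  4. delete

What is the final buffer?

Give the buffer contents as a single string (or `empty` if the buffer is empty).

Answer: egikflxg

Derivation:
After op 1 (insert('g')): buffer="ergjikflxgb" (len 11), cursors c1@3 c2@10, authorship ..1......2.
After op 2 (add_cursor(1)): buffer="ergjikflxgb" (len 11), cursors c3@1 c1@3 c2@10, authorship ..1......2.
After op 3 (move_right): buffer="ergjikflxgb" (len 11), cursors c3@2 c1@4 c2@11, authorship ..1......2.
After op 4 (delete): buffer="egikflxg" (len 8), cursors c3@1 c1@2 c2@8, authorship .1.....2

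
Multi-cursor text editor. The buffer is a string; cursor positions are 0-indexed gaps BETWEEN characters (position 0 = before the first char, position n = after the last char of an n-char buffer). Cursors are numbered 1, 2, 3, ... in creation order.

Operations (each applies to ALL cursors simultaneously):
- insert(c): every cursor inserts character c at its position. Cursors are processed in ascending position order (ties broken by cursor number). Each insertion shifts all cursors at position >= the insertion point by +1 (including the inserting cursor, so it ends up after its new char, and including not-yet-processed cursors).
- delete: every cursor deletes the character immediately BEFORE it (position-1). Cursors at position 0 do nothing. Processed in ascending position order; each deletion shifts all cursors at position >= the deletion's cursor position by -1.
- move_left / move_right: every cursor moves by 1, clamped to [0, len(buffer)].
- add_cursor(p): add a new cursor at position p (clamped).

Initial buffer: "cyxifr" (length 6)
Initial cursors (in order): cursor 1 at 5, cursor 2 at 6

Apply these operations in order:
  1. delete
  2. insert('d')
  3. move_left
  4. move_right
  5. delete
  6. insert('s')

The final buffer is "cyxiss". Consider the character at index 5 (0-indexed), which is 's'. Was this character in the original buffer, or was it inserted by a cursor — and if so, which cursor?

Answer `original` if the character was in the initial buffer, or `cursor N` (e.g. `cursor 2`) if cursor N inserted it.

After op 1 (delete): buffer="cyxi" (len 4), cursors c1@4 c2@4, authorship ....
After op 2 (insert('d')): buffer="cyxidd" (len 6), cursors c1@6 c2@6, authorship ....12
After op 3 (move_left): buffer="cyxidd" (len 6), cursors c1@5 c2@5, authorship ....12
After op 4 (move_right): buffer="cyxidd" (len 6), cursors c1@6 c2@6, authorship ....12
After op 5 (delete): buffer="cyxi" (len 4), cursors c1@4 c2@4, authorship ....
After op 6 (insert('s')): buffer="cyxiss" (len 6), cursors c1@6 c2@6, authorship ....12
Authorship (.=original, N=cursor N): . . . . 1 2
Index 5: author = 2

Answer: cursor 2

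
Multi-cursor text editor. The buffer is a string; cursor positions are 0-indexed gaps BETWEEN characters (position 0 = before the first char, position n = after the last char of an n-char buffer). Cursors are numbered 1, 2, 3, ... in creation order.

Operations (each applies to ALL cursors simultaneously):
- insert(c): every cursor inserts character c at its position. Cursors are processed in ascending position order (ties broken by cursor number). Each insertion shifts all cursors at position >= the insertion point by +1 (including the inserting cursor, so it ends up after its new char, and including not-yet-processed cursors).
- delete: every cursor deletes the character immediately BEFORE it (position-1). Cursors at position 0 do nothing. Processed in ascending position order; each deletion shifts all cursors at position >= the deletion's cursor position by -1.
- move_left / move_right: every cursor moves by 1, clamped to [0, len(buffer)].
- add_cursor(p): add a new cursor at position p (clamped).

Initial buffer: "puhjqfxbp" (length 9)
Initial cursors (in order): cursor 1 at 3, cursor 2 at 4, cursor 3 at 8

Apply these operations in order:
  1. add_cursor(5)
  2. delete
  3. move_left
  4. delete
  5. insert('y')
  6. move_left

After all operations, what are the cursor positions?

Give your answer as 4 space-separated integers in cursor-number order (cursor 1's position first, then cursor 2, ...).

Answer: 2 2 4 2

Derivation:
After op 1 (add_cursor(5)): buffer="puhjqfxbp" (len 9), cursors c1@3 c2@4 c4@5 c3@8, authorship .........
After op 2 (delete): buffer="pufxp" (len 5), cursors c1@2 c2@2 c4@2 c3@4, authorship .....
After op 3 (move_left): buffer="pufxp" (len 5), cursors c1@1 c2@1 c4@1 c3@3, authorship .....
After op 4 (delete): buffer="uxp" (len 3), cursors c1@0 c2@0 c4@0 c3@1, authorship ...
After op 5 (insert('y')): buffer="yyyuyxp" (len 7), cursors c1@3 c2@3 c4@3 c3@5, authorship 124.3..
After op 6 (move_left): buffer="yyyuyxp" (len 7), cursors c1@2 c2@2 c4@2 c3@4, authorship 124.3..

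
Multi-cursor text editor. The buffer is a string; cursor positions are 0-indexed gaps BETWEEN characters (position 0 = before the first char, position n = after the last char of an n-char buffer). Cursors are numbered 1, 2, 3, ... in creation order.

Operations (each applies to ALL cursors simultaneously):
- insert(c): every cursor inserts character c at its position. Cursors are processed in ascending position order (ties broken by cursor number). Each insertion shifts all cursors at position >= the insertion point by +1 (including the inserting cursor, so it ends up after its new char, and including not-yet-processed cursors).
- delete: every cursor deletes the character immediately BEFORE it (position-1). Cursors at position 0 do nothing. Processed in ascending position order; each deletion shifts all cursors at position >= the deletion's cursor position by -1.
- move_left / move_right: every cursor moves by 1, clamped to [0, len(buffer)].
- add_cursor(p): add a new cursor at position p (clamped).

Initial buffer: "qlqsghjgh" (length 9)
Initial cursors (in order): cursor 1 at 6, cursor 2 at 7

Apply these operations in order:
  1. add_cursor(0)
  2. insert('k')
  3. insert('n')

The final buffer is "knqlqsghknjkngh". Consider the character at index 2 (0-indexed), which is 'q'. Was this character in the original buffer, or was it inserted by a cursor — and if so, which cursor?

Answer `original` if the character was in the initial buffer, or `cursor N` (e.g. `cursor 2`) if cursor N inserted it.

After op 1 (add_cursor(0)): buffer="qlqsghjgh" (len 9), cursors c3@0 c1@6 c2@7, authorship .........
After op 2 (insert('k')): buffer="kqlqsghkjkgh" (len 12), cursors c3@1 c1@8 c2@10, authorship 3......1.2..
After op 3 (insert('n')): buffer="knqlqsghknjkngh" (len 15), cursors c3@2 c1@10 c2@13, authorship 33......11.22..
Authorship (.=original, N=cursor N): 3 3 . . . . . . 1 1 . 2 2 . .
Index 2: author = original

Answer: original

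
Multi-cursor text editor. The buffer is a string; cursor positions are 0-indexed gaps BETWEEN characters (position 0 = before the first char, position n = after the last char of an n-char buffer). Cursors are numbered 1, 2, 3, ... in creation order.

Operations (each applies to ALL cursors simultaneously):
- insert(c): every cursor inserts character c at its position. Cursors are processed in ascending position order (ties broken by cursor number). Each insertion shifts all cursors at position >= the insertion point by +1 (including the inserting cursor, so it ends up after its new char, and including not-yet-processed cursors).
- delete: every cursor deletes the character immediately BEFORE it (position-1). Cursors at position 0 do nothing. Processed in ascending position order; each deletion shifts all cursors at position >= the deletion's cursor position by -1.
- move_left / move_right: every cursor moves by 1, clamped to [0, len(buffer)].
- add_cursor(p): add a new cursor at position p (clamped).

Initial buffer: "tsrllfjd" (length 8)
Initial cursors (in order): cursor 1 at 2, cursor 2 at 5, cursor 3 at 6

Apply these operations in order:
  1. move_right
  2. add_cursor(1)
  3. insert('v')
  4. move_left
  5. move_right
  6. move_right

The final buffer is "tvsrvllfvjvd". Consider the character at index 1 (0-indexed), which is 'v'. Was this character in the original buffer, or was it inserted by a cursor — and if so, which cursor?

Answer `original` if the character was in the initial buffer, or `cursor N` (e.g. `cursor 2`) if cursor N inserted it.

Answer: cursor 4

Derivation:
After op 1 (move_right): buffer="tsrllfjd" (len 8), cursors c1@3 c2@6 c3@7, authorship ........
After op 2 (add_cursor(1)): buffer="tsrllfjd" (len 8), cursors c4@1 c1@3 c2@6 c3@7, authorship ........
After op 3 (insert('v')): buffer="tvsrvllfvjvd" (len 12), cursors c4@2 c1@5 c2@9 c3@11, authorship .4..1...2.3.
After op 4 (move_left): buffer="tvsrvllfvjvd" (len 12), cursors c4@1 c1@4 c2@8 c3@10, authorship .4..1...2.3.
After op 5 (move_right): buffer="tvsrvllfvjvd" (len 12), cursors c4@2 c1@5 c2@9 c3@11, authorship .4..1...2.3.
After op 6 (move_right): buffer="tvsrvllfvjvd" (len 12), cursors c4@3 c1@6 c2@10 c3@12, authorship .4..1...2.3.
Authorship (.=original, N=cursor N): . 4 . . 1 . . . 2 . 3 .
Index 1: author = 4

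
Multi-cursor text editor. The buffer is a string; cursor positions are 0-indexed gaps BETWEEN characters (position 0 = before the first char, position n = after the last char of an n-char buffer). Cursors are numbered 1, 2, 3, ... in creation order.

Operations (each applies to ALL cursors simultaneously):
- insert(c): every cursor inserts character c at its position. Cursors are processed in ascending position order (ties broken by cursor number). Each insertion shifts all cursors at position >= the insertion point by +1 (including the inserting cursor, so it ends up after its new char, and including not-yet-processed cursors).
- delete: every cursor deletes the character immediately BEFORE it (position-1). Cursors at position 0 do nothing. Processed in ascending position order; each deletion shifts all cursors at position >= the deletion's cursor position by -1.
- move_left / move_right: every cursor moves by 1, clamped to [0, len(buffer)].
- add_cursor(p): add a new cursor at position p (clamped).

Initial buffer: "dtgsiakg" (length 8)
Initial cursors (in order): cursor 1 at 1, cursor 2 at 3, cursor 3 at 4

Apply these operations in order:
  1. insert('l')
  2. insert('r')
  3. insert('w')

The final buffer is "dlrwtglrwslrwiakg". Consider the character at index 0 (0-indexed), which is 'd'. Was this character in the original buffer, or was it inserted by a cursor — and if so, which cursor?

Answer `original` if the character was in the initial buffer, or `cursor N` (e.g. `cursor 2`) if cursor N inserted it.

Answer: original

Derivation:
After op 1 (insert('l')): buffer="dltglsliakg" (len 11), cursors c1@2 c2@5 c3@7, authorship .1..2.3....
After op 2 (insert('r')): buffer="dlrtglrslriakg" (len 14), cursors c1@3 c2@7 c3@10, authorship .11..22.33....
After op 3 (insert('w')): buffer="dlrwtglrwslrwiakg" (len 17), cursors c1@4 c2@9 c3@13, authorship .111..222.333....
Authorship (.=original, N=cursor N): . 1 1 1 . . 2 2 2 . 3 3 3 . . . .
Index 0: author = original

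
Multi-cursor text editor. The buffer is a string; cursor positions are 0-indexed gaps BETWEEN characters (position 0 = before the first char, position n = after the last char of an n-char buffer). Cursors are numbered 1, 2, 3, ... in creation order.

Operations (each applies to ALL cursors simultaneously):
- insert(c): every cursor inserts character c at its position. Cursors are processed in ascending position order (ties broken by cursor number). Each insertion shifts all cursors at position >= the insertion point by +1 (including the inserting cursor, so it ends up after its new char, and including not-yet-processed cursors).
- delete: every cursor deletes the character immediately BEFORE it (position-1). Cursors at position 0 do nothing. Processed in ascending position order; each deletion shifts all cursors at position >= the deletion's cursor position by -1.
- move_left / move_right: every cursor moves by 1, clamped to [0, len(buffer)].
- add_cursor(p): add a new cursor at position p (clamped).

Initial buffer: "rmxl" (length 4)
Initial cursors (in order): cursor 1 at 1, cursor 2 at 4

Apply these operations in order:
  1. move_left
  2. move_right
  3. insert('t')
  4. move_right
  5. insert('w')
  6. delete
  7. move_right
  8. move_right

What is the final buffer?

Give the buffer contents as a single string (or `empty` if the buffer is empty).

Answer: rtmxlt

Derivation:
After op 1 (move_left): buffer="rmxl" (len 4), cursors c1@0 c2@3, authorship ....
After op 2 (move_right): buffer="rmxl" (len 4), cursors c1@1 c2@4, authorship ....
After op 3 (insert('t')): buffer="rtmxlt" (len 6), cursors c1@2 c2@6, authorship .1...2
After op 4 (move_right): buffer="rtmxlt" (len 6), cursors c1@3 c2@6, authorship .1...2
After op 5 (insert('w')): buffer="rtmwxltw" (len 8), cursors c1@4 c2@8, authorship .1.1..22
After op 6 (delete): buffer="rtmxlt" (len 6), cursors c1@3 c2@6, authorship .1...2
After op 7 (move_right): buffer="rtmxlt" (len 6), cursors c1@4 c2@6, authorship .1...2
After op 8 (move_right): buffer="rtmxlt" (len 6), cursors c1@5 c2@6, authorship .1...2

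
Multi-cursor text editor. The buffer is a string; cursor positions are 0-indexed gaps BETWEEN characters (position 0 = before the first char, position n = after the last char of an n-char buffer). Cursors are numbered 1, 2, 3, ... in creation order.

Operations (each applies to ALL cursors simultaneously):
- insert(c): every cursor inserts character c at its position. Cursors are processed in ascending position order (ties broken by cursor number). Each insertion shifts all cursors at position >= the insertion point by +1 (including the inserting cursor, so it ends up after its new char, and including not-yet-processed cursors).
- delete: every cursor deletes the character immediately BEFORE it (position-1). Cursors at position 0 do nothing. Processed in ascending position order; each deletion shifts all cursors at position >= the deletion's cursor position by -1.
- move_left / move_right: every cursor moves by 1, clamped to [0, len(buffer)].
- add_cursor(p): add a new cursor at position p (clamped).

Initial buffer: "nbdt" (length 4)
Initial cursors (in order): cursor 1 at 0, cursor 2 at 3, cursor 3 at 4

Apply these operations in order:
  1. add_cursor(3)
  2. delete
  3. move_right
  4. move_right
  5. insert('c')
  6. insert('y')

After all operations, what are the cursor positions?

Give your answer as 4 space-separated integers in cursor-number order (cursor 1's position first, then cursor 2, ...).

Answer: 9 9 9 9

Derivation:
After op 1 (add_cursor(3)): buffer="nbdt" (len 4), cursors c1@0 c2@3 c4@3 c3@4, authorship ....
After op 2 (delete): buffer="n" (len 1), cursors c1@0 c2@1 c3@1 c4@1, authorship .
After op 3 (move_right): buffer="n" (len 1), cursors c1@1 c2@1 c3@1 c4@1, authorship .
After op 4 (move_right): buffer="n" (len 1), cursors c1@1 c2@1 c3@1 c4@1, authorship .
After op 5 (insert('c')): buffer="ncccc" (len 5), cursors c1@5 c2@5 c3@5 c4@5, authorship .1234
After op 6 (insert('y')): buffer="nccccyyyy" (len 9), cursors c1@9 c2@9 c3@9 c4@9, authorship .12341234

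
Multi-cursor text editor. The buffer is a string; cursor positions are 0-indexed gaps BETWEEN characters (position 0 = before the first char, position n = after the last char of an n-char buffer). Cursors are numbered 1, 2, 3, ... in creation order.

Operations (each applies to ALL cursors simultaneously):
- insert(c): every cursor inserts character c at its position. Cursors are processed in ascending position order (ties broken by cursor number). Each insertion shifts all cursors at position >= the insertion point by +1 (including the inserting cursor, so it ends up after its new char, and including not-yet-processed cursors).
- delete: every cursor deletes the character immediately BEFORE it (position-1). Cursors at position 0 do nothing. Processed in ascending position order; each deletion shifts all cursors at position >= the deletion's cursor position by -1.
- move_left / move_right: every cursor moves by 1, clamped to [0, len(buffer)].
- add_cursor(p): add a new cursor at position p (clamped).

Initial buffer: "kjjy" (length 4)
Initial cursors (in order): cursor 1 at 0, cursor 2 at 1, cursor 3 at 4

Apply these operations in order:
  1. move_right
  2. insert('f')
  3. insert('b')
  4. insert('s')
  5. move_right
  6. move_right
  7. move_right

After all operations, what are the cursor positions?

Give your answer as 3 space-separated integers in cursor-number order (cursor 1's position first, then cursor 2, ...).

Answer: 7 11 13

Derivation:
After op 1 (move_right): buffer="kjjy" (len 4), cursors c1@1 c2@2 c3@4, authorship ....
After op 2 (insert('f')): buffer="kfjfjyf" (len 7), cursors c1@2 c2@4 c3@7, authorship .1.2..3
After op 3 (insert('b')): buffer="kfbjfbjyfb" (len 10), cursors c1@3 c2@6 c3@10, authorship .11.22..33
After op 4 (insert('s')): buffer="kfbsjfbsjyfbs" (len 13), cursors c1@4 c2@8 c3@13, authorship .111.222..333
After op 5 (move_right): buffer="kfbsjfbsjyfbs" (len 13), cursors c1@5 c2@9 c3@13, authorship .111.222..333
After op 6 (move_right): buffer="kfbsjfbsjyfbs" (len 13), cursors c1@6 c2@10 c3@13, authorship .111.222..333
After op 7 (move_right): buffer="kfbsjfbsjyfbs" (len 13), cursors c1@7 c2@11 c3@13, authorship .111.222..333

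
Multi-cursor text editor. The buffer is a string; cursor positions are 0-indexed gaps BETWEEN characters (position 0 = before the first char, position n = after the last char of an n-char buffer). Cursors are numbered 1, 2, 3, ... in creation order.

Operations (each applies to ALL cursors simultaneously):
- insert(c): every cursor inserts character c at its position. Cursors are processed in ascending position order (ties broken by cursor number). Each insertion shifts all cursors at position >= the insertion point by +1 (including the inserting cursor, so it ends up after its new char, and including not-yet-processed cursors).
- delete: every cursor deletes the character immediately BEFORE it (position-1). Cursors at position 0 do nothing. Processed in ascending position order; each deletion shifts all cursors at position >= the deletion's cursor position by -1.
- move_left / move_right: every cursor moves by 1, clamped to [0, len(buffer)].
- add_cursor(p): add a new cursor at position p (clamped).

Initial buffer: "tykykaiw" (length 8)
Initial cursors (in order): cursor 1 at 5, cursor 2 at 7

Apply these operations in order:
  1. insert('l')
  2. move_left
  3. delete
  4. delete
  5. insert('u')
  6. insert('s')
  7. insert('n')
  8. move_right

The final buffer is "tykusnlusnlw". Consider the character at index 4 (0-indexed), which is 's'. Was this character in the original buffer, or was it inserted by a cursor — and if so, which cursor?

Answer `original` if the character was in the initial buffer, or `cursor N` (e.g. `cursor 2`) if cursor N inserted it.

Answer: cursor 1

Derivation:
After op 1 (insert('l')): buffer="tykyklailw" (len 10), cursors c1@6 c2@9, authorship .....1..2.
After op 2 (move_left): buffer="tykyklailw" (len 10), cursors c1@5 c2@8, authorship .....1..2.
After op 3 (delete): buffer="tykylalw" (len 8), cursors c1@4 c2@6, authorship ....1.2.
After op 4 (delete): buffer="tykllw" (len 6), cursors c1@3 c2@4, authorship ...12.
After op 5 (insert('u')): buffer="tykululw" (len 8), cursors c1@4 c2@6, authorship ...1122.
After op 6 (insert('s')): buffer="tykusluslw" (len 10), cursors c1@5 c2@8, authorship ...111222.
After op 7 (insert('n')): buffer="tykusnlusnlw" (len 12), cursors c1@6 c2@10, authorship ...11112222.
After op 8 (move_right): buffer="tykusnlusnlw" (len 12), cursors c1@7 c2@11, authorship ...11112222.
Authorship (.=original, N=cursor N): . . . 1 1 1 1 2 2 2 2 .
Index 4: author = 1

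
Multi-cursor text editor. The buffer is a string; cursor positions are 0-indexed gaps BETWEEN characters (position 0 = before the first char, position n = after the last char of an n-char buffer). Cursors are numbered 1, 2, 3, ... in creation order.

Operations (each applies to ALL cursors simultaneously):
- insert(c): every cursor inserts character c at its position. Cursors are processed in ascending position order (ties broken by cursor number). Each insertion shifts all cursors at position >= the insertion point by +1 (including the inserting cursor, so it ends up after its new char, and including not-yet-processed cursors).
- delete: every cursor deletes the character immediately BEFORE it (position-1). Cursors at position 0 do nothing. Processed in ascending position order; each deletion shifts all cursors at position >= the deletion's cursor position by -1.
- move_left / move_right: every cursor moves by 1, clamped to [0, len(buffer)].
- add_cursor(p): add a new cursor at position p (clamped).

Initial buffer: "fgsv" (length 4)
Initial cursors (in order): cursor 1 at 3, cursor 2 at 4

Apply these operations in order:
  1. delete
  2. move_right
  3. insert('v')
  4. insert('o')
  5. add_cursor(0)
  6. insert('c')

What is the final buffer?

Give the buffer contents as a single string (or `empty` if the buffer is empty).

Answer: cfgvvoocc

Derivation:
After op 1 (delete): buffer="fg" (len 2), cursors c1@2 c2@2, authorship ..
After op 2 (move_right): buffer="fg" (len 2), cursors c1@2 c2@2, authorship ..
After op 3 (insert('v')): buffer="fgvv" (len 4), cursors c1@4 c2@4, authorship ..12
After op 4 (insert('o')): buffer="fgvvoo" (len 6), cursors c1@6 c2@6, authorship ..1212
After op 5 (add_cursor(0)): buffer="fgvvoo" (len 6), cursors c3@0 c1@6 c2@6, authorship ..1212
After op 6 (insert('c')): buffer="cfgvvoocc" (len 9), cursors c3@1 c1@9 c2@9, authorship 3..121212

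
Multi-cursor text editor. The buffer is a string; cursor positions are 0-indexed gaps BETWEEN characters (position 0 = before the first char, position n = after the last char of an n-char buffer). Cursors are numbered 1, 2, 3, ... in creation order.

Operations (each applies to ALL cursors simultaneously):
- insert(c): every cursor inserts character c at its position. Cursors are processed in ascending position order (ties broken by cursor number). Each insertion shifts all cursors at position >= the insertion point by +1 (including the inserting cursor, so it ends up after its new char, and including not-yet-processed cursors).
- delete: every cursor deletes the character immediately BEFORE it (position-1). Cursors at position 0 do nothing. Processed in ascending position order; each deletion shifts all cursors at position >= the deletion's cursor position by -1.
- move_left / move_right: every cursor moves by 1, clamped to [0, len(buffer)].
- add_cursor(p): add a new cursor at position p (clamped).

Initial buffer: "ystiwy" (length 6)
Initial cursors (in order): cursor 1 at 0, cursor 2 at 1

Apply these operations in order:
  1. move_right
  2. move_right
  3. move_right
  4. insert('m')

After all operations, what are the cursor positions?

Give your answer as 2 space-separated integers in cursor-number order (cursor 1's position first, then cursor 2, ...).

Answer: 4 6

Derivation:
After op 1 (move_right): buffer="ystiwy" (len 6), cursors c1@1 c2@2, authorship ......
After op 2 (move_right): buffer="ystiwy" (len 6), cursors c1@2 c2@3, authorship ......
After op 3 (move_right): buffer="ystiwy" (len 6), cursors c1@3 c2@4, authorship ......
After op 4 (insert('m')): buffer="ystmimwy" (len 8), cursors c1@4 c2@6, authorship ...1.2..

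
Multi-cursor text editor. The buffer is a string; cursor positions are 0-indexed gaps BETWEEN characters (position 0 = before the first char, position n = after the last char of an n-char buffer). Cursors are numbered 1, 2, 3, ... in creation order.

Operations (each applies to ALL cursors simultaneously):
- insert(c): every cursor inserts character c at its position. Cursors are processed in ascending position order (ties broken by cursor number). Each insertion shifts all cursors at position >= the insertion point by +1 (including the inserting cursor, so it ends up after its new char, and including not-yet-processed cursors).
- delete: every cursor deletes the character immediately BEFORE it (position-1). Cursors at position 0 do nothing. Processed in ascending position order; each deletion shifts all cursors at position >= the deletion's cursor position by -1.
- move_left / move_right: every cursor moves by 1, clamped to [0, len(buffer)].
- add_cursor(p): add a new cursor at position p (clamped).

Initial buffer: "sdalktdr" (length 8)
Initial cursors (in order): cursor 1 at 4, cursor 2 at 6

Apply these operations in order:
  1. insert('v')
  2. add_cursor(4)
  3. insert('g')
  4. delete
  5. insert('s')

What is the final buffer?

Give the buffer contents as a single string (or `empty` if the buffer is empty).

Answer: sdalsvsktvsdr

Derivation:
After op 1 (insert('v')): buffer="sdalvktvdr" (len 10), cursors c1@5 c2@8, authorship ....1..2..
After op 2 (add_cursor(4)): buffer="sdalvktvdr" (len 10), cursors c3@4 c1@5 c2@8, authorship ....1..2..
After op 3 (insert('g')): buffer="sdalgvgktvgdr" (len 13), cursors c3@5 c1@7 c2@11, authorship ....311..22..
After op 4 (delete): buffer="sdalvktvdr" (len 10), cursors c3@4 c1@5 c2@8, authorship ....1..2..
After op 5 (insert('s')): buffer="sdalsvsktvsdr" (len 13), cursors c3@5 c1@7 c2@11, authorship ....311..22..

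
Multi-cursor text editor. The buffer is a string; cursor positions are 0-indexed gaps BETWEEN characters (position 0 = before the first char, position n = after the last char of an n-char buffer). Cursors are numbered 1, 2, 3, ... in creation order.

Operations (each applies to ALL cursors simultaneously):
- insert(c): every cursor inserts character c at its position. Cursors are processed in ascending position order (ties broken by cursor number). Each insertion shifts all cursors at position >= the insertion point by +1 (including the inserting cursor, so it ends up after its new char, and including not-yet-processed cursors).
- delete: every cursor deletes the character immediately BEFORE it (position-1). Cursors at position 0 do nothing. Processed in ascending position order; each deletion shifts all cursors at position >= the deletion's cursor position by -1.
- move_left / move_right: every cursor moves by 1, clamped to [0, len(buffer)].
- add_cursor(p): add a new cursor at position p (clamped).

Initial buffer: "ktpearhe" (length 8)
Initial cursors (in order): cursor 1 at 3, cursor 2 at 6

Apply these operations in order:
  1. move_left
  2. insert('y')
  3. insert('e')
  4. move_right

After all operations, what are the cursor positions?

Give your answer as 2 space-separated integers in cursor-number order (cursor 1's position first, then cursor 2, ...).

After op 1 (move_left): buffer="ktpearhe" (len 8), cursors c1@2 c2@5, authorship ........
After op 2 (insert('y')): buffer="ktypeayrhe" (len 10), cursors c1@3 c2@7, authorship ..1...2...
After op 3 (insert('e')): buffer="ktyepeayerhe" (len 12), cursors c1@4 c2@9, authorship ..11...22...
After op 4 (move_right): buffer="ktyepeayerhe" (len 12), cursors c1@5 c2@10, authorship ..11...22...

Answer: 5 10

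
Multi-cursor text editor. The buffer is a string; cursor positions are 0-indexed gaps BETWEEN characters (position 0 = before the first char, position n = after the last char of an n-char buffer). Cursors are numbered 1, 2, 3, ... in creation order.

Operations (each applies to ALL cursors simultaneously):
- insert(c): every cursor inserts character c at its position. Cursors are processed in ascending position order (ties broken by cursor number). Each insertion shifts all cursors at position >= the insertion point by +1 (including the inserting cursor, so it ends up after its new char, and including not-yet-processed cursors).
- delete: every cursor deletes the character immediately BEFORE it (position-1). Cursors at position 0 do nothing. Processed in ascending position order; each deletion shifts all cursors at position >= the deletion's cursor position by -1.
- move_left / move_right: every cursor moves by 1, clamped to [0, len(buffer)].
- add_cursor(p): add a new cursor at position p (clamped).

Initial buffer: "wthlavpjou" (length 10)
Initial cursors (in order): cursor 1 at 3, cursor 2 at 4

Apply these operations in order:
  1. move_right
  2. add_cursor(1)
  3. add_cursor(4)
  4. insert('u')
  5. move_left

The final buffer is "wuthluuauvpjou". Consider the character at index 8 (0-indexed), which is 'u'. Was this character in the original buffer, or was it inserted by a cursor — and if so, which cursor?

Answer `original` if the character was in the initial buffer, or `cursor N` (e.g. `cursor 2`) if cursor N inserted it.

Answer: cursor 2

Derivation:
After op 1 (move_right): buffer="wthlavpjou" (len 10), cursors c1@4 c2@5, authorship ..........
After op 2 (add_cursor(1)): buffer="wthlavpjou" (len 10), cursors c3@1 c1@4 c2@5, authorship ..........
After op 3 (add_cursor(4)): buffer="wthlavpjou" (len 10), cursors c3@1 c1@4 c4@4 c2@5, authorship ..........
After op 4 (insert('u')): buffer="wuthluuauvpjou" (len 14), cursors c3@2 c1@7 c4@7 c2@9, authorship .3...14.2.....
After op 5 (move_left): buffer="wuthluuauvpjou" (len 14), cursors c3@1 c1@6 c4@6 c2@8, authorship .3...14.2.....
Authorship (.=original, N=cursor N): . 3 . . . 1 4 . 2 . . . . .
Index 8: author = 2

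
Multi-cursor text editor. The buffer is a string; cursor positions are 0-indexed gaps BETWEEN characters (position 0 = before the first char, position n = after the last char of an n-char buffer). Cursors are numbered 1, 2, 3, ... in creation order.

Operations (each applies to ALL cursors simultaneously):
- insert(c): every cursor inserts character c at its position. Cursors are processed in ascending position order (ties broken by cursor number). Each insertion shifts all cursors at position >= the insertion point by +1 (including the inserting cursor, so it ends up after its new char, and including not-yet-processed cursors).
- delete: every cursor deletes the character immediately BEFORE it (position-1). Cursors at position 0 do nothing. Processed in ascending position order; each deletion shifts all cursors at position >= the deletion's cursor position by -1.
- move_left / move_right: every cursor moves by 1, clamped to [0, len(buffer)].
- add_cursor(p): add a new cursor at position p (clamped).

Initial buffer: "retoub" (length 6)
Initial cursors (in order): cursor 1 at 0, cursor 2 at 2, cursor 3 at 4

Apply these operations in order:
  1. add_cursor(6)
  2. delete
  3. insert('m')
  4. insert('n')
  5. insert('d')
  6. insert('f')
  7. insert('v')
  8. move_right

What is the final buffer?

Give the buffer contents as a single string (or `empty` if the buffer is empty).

Answer: mndfvrmndfvtmndfvumndfv

Derivation:
After op 1 (add_cursor(6)): buffer="retoub" (len 6), cursors c1@0 c2@2 c3@4 c4@6, authorship ......
After op 2 (delete): buffer="rtu" (len 3), cursors c1@0 c2@1 c3@2 c4@3, authorship ...
After op 3 (insert('m')): buffer="mrmtmum" (len 7), cursors c1@1 c2@3 c3@5 c4@7, authorship 1.2.3.4
After op 4 (insert('n')): buffer="mnrmntmnumn" (len 11), cursors c1@2 c2@5 c3@8 c4@11, authorship 11.22.33.44
After op 5 (insert('d')): buffer="mndrmndtmndumnd" (len 15), cursors c1@3 c2@7 c3@11 c4@15, authorship 111.222.333.444
After op 6 (insert('f')): buffer="mndfrmndftmndfumndf" (len 19), cursors c1@4 c2@9 c3@14 c4@19, authorship 1111.2222.3333.4444
After op 7 (insert('v')): buffer="mndfvrmndfvtmndfvumndfv" (len 23), cursors c1@5 c2@11 c3@17 c4@23, authorship 11111.22222.33333.44444
After op 8 (move_right): buffer="mndfvrmndfvtmndfvumndfv" (len 23), cursors c1@6 c2@12 c3@18 c4@23, authorship 11111.22222.33333.44444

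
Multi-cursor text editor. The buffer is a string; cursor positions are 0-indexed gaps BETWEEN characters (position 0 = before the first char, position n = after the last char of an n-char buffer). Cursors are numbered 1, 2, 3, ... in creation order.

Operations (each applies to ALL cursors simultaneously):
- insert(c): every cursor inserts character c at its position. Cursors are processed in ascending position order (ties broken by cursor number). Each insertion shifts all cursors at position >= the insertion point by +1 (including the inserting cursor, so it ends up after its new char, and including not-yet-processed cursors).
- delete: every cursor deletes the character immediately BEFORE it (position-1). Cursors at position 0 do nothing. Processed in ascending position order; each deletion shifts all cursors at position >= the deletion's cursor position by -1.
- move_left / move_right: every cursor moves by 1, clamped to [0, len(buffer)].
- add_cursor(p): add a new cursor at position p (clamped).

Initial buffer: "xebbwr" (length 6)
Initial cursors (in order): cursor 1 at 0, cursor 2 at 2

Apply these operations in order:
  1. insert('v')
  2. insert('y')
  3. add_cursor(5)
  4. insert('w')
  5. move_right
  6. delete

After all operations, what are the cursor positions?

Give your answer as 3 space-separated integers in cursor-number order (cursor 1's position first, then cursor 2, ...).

After op 1 (insert('v')): buffer="vxevbbwr" (len 8), cursors c1@1 c2@4, authorship 1..2....
After op 2 (insert('y')): buffer="vyxevybbwr" (len 10), cursors c1@2 c2@6, authorship 11..22....
After op 3 (add_cursor(5)): buffer="vyxevybbwr" (len 10), cursors c1@2 c3@5 c2@6, authorship 11..22....
After op 4 (insert('w')): buffer="vywxevwywbbwr" (len 13), cursors c1@3 c3@7 c2@9, authorship 111..2322....
After op 5 (move_right): buffer="vywxevwywbbwr" (len 13), cursors c1@4 c3@8 c2@10, authorship 111..2322....
After op 6 (delete): buffer="vywevwwbwr" (len 10), cursors c1@3 c3@6 c2@7, authorship 111.232...

Answer: 3 7 6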